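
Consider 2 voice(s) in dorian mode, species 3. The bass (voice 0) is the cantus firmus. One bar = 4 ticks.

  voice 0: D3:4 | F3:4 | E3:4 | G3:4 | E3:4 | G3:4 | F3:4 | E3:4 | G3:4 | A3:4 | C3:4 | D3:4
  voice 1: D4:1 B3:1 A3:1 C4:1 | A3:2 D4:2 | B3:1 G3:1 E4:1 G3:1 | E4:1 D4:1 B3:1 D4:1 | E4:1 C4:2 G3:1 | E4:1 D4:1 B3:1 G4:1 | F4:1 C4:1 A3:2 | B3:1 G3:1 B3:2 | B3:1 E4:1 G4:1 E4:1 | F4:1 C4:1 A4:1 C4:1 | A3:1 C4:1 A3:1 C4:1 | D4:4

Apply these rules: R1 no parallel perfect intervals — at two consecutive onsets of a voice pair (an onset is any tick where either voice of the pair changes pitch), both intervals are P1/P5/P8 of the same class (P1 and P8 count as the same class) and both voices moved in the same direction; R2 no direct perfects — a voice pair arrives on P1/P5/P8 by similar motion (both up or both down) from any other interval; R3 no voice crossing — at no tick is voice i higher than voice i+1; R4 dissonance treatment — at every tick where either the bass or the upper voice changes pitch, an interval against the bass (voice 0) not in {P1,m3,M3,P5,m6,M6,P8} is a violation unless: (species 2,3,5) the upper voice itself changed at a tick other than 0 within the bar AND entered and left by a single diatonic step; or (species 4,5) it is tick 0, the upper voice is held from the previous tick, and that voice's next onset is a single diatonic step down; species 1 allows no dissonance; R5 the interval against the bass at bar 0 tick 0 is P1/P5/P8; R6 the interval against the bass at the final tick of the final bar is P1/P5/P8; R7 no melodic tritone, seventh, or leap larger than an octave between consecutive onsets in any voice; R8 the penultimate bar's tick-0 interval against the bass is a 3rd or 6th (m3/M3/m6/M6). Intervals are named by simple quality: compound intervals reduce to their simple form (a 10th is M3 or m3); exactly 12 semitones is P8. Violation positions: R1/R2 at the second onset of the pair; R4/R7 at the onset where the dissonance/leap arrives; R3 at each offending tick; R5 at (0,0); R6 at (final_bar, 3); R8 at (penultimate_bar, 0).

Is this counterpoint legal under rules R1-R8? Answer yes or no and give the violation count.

No (4 violations)

bar 0: v0=D3 v1=D4 (P8)
bar 1: v0=F3 v1=A3 (M3)
bar 2: v0=E3 v1=B3 (P5)
bar 3: v0=G3 v1=E4 (M6)
bar 4: v0=E3 v1=E4 (P8)
bar 5: v0=G3 v1=E4 (M6)
bar 6: v0=F3 v1=F4 (P8)
bar 7: v0=E3 v1=B3 (P5)
bar 8: v0=G3 v1=B3 (M3)
bar 9: v0=A3 v1=F4 (m6)
bar 10: v0=C3 v1=A3 (M6)
bar 11: v0=D3 v1=D4 (P8)
  R4 @ bar0.3: D3/C4 m7 untreated
  R2 @ bar2.0: F3/D4 M6 -> E3/B3 P5 similar
  R1 @ bar6.0: G3/G4 P8 -> F3/F4 P8 similar
  R1 @ bar11.0: C3/C4 P8 -> D3/D4 P8 similar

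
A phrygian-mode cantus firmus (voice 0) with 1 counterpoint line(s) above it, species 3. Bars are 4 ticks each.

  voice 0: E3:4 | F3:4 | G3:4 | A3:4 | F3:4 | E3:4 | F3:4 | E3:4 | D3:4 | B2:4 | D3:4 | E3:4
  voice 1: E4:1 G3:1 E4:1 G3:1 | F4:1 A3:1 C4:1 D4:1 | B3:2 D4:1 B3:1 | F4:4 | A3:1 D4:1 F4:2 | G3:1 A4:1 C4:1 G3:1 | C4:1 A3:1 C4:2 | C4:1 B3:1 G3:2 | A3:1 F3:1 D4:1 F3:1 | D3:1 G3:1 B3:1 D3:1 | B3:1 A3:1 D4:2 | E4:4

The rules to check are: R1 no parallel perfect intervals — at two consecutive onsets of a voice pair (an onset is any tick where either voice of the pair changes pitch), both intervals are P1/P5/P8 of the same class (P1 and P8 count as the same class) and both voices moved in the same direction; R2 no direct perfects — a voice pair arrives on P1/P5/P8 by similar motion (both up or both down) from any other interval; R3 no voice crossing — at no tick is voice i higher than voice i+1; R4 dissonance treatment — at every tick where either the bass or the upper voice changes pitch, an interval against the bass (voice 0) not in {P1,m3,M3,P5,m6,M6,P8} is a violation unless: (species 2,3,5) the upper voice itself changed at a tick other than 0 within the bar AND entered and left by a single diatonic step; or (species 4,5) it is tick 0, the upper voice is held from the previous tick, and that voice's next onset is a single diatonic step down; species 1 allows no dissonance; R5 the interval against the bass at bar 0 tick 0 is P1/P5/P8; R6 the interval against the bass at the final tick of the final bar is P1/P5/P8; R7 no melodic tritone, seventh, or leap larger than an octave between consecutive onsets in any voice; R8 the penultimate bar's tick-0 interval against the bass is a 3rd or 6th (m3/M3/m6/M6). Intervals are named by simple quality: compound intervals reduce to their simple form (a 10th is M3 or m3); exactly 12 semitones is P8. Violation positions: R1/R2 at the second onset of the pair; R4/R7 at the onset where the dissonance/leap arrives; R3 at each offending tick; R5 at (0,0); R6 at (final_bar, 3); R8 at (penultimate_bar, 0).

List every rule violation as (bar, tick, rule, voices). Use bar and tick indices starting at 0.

(1, 0, R2, (0, 1))
(1, 0, R7, (1,))
(3, 0, R7, (1,))
(5, 0, R7, (1,))
(5, 1, R4, (0, 1))
(5, 1, R7, (1,))
(6, 0, R2, (0, 1))
(11, 0, R1, (0, 1))

bar 0: v0=E3 v1=E4 downbeat P8
bar 1: v0=F3 v1=F4 downbeat P8
bar 2: v0=G3 v1=B3 downbeat M3
bar 3: v0=A3 v1=F4 downbeat m6
bar 4: v0=F3 v1=A3 downbeat M3
bar 5: v0=E3 v1=G3 downbeat m3
bar 6: v0=F3 v1=C4 downbeat P5
bar 7: v0=E3 v1=C4 downbeat m6
bar 8: v0=D3 v1=A3 downbeat P5
bar 9: v0=B2 v1=D3 downbeat m3
bar 10: v0=D3 v1=B3 downbeat M6
bar 11: v0=E3 v1=E4 downbeat P8
  -> R2 @ bar 1 tick 0 v(0, 1): E3/G3 m3 -> F3/F4 P8 similar
  -> R7 @ bar 1 tick 0 v(1,): G3->F4 leap 10st
  -> R7 @ bar 3 tick 0 v(1,): B3->F4 leap 6st
  -> R7 @ bar 5 tick 0 v(1,): F4->G3 leap 10st
  -> R4 @ bar 5 tick 1 v(0, 1): E3/A4 P4 untreated
  -> R7 @ bar 5 tick 1 v(1,): G3->A4 leap 14st
  -> R2 @ bar 6 tick 0 v(0, 1): E3/G3 m3 -> F3/C4 P5 similar
  -> R1 @ bar 11 tick 0 v(0, 1): D3/D4 P8 -> E3/E4 P8 similar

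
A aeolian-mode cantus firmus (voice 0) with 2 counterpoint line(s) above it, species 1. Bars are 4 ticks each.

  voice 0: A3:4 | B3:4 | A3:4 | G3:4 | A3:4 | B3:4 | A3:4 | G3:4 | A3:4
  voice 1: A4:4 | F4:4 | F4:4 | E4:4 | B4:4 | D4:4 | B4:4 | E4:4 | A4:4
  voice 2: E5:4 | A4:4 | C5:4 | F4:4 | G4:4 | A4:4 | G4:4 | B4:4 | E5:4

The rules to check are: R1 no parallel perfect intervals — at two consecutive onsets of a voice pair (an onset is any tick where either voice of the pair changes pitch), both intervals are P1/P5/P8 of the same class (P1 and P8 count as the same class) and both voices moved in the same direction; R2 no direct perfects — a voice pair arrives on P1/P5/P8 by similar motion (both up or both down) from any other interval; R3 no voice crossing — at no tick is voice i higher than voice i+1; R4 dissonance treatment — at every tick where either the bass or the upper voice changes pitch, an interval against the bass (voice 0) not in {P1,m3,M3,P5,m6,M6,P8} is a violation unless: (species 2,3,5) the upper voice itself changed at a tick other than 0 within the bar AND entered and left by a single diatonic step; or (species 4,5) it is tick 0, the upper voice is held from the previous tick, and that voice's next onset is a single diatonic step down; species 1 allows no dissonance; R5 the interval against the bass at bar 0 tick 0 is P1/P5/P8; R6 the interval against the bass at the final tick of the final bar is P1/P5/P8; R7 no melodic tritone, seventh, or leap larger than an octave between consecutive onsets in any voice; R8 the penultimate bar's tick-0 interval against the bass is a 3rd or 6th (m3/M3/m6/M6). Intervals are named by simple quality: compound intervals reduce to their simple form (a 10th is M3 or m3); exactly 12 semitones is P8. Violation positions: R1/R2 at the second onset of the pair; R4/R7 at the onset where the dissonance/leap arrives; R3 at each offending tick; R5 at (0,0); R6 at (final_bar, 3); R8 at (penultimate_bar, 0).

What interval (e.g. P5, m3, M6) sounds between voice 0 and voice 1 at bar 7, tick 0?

voice 0=G3 voice 1=E4 -> M6

M6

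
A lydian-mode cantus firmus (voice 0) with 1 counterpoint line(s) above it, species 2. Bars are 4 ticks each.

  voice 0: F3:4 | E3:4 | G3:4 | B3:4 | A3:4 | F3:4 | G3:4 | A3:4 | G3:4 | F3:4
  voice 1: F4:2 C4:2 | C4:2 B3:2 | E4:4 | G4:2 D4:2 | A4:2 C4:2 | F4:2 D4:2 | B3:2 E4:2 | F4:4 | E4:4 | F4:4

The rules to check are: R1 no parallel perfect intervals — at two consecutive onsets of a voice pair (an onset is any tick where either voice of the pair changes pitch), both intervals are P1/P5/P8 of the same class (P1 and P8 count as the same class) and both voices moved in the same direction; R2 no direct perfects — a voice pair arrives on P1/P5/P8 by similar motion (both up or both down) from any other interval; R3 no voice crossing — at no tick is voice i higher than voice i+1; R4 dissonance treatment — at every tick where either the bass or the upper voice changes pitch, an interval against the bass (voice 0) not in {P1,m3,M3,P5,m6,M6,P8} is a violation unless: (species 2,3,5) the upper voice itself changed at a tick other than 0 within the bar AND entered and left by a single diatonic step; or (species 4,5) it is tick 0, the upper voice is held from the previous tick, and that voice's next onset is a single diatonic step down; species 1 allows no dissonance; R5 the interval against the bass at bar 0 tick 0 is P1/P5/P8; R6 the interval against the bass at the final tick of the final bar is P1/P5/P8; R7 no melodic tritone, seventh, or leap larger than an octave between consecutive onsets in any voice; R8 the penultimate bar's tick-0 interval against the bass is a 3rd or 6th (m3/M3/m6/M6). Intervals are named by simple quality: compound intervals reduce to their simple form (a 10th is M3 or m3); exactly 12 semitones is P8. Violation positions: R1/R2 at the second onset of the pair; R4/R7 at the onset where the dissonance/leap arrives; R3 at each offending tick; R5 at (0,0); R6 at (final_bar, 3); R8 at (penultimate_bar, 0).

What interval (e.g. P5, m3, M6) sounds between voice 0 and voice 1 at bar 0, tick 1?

P8

voice 0=F3 voice 1=F4 -> P8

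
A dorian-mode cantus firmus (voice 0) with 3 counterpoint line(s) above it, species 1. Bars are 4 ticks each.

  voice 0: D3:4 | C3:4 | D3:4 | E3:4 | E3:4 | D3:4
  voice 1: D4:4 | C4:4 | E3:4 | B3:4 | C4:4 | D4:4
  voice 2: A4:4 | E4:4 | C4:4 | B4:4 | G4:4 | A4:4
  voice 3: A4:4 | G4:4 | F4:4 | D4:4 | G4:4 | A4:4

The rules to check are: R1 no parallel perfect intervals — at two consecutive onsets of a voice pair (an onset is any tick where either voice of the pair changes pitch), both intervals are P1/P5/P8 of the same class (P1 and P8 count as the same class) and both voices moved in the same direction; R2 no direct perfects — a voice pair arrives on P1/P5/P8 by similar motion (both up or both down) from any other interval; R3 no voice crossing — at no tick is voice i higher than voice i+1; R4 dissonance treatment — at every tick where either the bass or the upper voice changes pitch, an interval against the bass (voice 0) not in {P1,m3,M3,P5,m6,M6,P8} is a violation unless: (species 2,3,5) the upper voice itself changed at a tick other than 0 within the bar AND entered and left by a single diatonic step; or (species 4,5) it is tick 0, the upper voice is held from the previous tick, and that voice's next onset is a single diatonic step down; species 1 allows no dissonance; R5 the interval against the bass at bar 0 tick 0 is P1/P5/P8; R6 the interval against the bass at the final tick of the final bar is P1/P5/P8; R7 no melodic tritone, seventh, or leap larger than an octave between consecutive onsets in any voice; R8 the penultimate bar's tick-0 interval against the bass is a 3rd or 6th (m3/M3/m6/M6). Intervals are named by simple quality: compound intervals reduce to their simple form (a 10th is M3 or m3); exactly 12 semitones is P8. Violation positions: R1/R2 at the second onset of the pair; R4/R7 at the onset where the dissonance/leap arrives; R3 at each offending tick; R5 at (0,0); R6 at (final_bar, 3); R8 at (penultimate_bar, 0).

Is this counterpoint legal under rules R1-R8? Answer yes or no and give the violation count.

bar 0: v0=D3 v1=D4 v2=A4 v3=A4 (P5)
bar 1: v0=C3 v1=C4 v2=E4 v3=G4 (P5)
bar 2: v0=D3 v1=E3 v2=C4 v3=F4 (m3)
bar 3: v0=E3 v1=B3 v2=B4 v3=D4 (m7)
bar 4: v0=E3 v1=C4 v2=G4 v3=G4 (m3)
bar 5: v0=D3 v1=D4 v2=A4 v3=A4 (P5)
  R1 @ bar1.0: D3/D4 P8 -> C3/C4 P8 similar
  R1 @ bar1.0: D3/A4 P5 -> C3/G4 P5 similar
  R1 @ bar1.0: D4/A4 P5 -> C4/G4 P5 similar
  R4 @ bar2.0: D3/E3 M2 untreated
  R4 @ bar2.0: D3/C4 m7 untreated
  R2 @ bar3.0: D3/E3 M2 -> E3/B3 P5 similar
  R2 @ bar3.0: D3/C4 m7 -> E3/B4 P5 similar
  R2 @ bar3.0: E3/C4 m6 -> B3/B4 P8 similar
  R3 @ bar3.0: B4 above D4
  R4 @ bar3.0: E3/D4 m7 untreated
  R7 @ bar3.0: C4->B4 leap 11st
  R3 @ bar3.1: B4 above D4
  R3 @ bar3.2: B4 above D4
  R3 @ bar3.3: B4 above D4
  R2 @ bar4.0: B3/D4 m3 -> C4/G4 P5 similar
  R1 @ bar5.0: C4/G4 P5 -> D4/A4 P5 similar
  R1 @ bar5.0: C4/G4 P5 -> D4/A4 P5 similar
  R1 @ bar5.0: G4/G4 P1 -> A4/A4 P1 similar

No (18 violations)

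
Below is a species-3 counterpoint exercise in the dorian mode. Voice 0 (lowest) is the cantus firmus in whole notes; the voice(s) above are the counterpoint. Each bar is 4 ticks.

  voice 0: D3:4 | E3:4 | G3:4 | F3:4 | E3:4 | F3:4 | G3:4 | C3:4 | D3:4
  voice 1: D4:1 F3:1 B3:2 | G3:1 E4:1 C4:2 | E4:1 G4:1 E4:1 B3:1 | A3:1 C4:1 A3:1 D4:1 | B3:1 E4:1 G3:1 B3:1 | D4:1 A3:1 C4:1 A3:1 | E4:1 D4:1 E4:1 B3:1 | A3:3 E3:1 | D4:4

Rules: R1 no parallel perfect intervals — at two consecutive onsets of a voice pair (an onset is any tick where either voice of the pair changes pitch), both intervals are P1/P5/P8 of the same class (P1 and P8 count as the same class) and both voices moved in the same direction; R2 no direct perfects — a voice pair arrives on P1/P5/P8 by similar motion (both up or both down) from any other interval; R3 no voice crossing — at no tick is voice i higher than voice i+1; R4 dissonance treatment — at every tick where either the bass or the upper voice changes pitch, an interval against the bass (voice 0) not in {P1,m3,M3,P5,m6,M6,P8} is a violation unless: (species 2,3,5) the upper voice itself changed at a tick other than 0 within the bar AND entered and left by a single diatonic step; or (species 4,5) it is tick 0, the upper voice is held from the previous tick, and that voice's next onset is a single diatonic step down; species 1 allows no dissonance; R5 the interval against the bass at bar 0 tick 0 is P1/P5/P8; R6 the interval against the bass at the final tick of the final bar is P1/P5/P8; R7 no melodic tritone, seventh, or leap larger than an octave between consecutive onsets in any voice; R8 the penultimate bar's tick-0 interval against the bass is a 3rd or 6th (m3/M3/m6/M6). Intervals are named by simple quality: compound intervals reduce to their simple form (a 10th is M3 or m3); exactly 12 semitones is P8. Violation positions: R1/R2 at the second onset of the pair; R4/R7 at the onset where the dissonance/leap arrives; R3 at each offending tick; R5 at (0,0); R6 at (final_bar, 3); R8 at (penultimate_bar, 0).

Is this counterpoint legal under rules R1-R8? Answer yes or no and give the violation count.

No (4 violations)

bar 0: v0=D3 v1=D4 (P8)
bar 1: v0=E3 v1=G3 (m3)
bar 2: v0=G3 v1=E4 (M6)
bar 3: v0=F3 v1=A3 (M3)
bar 4: v0=E3 v1=B3 (P5)
bar 5: v0=F3 v1=D4 (M6)
bar 6: v0=G3 v1=E4 (M6)
bar 7: v0=C3 v1=A3 (M6)
bar 8: v0=D3 v1=D4 (P8)
  R7 @ bar0.2: F3->B3 leap 6st
  R2 @ bar4.0: F3/D4 M6 -> E3/B3 P5 similar
  R2 @ bar8.0: C3/E3 M3 -> D3/D4 P8 similar
  R7 @ bar8.0: E3->D4 leap 10st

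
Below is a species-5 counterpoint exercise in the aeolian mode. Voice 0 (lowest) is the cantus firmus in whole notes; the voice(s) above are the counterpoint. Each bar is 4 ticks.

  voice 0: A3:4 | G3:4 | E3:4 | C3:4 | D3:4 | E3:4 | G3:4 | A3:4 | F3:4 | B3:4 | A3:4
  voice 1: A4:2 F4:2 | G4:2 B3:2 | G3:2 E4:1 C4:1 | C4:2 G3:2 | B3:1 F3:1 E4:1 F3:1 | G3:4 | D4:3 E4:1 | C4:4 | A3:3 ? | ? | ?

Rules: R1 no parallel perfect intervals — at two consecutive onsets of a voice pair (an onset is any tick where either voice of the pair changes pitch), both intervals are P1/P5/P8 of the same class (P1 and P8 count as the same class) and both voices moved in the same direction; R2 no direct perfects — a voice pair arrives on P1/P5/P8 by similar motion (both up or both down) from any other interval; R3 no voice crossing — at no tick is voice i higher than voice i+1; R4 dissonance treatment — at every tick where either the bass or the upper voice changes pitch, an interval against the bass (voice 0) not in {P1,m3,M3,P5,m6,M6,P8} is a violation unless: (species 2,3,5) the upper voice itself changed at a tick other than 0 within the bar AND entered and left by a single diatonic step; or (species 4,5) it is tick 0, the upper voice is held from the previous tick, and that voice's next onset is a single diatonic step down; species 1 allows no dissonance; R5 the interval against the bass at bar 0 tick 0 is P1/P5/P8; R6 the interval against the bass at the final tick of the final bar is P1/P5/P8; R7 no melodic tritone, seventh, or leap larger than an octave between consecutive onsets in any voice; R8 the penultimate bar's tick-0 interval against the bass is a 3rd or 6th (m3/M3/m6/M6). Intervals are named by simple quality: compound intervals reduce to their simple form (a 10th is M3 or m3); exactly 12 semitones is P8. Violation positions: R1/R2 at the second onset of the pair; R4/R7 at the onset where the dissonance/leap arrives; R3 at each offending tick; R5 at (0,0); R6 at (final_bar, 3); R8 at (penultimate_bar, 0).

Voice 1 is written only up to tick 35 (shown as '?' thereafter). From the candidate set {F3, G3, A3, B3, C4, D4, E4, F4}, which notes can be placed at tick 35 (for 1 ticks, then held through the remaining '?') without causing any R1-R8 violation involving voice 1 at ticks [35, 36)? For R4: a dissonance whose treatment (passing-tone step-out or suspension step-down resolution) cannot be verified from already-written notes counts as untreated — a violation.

{A3, C4, D4, F3, F4}

F3: legal
G3: violates R4
A3: legal
B3: violates R4
C4: legal
D4: legal
E4: violates R4
F4: legal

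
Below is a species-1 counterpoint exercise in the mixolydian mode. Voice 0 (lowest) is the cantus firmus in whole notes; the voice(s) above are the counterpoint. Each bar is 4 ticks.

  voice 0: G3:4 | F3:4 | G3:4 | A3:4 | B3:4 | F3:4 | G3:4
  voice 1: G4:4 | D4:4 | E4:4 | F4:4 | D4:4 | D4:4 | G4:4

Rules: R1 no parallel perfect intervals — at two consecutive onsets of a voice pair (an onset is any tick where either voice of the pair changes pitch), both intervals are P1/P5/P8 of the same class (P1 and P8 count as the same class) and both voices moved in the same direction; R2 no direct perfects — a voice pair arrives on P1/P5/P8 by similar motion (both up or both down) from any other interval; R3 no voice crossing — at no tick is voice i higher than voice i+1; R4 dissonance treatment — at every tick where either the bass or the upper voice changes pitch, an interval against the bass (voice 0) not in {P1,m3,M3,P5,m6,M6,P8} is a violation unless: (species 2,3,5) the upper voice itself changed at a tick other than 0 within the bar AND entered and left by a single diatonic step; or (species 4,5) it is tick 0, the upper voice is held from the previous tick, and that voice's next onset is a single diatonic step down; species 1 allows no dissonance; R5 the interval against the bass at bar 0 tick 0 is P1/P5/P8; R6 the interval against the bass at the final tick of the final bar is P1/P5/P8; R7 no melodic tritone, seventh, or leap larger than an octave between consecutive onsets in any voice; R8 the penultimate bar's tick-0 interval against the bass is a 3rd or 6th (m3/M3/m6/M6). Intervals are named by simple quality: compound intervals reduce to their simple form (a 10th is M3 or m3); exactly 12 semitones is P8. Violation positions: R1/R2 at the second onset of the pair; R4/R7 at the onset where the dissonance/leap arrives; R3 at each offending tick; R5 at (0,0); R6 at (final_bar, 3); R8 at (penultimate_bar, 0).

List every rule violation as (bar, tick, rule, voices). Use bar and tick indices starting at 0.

bar 0: v0=G3 v1=G4 downbeat P8
bar 1: v0=F3 v1=D4 downbeat M6
bar 2: v0=G3 v1=E4 downbeat M6
bar 3: v0=A3 v1=F4 downbeat m6
bar 4: v0=B3 v1=D4 downbeat m3
bar 5: v0=F3 v1=D4 downbeat M6
bar 6: v0=G3 v1=G4 downbeat P8
  -> R7 @ bar 5 tick 0 v(0,): B3->F3 leap 6st
  -> R2 @ bar 6 tick 0 v(0, 1): F3/D4 M6 -> G3/G4 P8 similar

(5, 0, R7, (0,))
(6, 0, R2, (0, 1))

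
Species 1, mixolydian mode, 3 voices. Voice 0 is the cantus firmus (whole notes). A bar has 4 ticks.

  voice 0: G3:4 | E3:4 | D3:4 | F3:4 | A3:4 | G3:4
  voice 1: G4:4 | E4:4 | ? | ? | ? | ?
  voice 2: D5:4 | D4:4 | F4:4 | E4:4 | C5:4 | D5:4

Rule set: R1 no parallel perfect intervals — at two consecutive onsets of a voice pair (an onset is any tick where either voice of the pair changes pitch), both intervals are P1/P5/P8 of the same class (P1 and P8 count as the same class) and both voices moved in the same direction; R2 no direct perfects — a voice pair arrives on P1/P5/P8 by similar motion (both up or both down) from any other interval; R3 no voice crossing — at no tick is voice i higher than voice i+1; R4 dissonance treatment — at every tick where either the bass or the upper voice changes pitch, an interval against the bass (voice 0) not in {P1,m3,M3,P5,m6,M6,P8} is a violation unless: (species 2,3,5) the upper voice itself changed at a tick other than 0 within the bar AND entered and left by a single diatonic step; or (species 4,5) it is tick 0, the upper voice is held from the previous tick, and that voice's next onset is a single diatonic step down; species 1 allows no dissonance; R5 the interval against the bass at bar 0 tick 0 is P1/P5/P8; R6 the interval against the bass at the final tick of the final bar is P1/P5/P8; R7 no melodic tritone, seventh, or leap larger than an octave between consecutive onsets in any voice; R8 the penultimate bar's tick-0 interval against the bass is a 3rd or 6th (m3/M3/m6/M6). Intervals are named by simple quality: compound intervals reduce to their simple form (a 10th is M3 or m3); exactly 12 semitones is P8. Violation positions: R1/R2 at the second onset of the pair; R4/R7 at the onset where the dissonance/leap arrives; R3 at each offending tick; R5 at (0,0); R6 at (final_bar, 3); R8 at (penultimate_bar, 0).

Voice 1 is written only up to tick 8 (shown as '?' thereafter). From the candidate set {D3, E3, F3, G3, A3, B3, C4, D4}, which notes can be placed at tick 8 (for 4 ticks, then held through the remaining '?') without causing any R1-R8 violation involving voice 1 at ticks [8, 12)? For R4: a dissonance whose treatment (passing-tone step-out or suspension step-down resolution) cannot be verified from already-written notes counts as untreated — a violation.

D3: violates R1,R7
E3: violates R4
F3: violates R7
G3: violates R4
A3: violates R2
B3: legal
C4: violates R4
D4: violates R1

{B3}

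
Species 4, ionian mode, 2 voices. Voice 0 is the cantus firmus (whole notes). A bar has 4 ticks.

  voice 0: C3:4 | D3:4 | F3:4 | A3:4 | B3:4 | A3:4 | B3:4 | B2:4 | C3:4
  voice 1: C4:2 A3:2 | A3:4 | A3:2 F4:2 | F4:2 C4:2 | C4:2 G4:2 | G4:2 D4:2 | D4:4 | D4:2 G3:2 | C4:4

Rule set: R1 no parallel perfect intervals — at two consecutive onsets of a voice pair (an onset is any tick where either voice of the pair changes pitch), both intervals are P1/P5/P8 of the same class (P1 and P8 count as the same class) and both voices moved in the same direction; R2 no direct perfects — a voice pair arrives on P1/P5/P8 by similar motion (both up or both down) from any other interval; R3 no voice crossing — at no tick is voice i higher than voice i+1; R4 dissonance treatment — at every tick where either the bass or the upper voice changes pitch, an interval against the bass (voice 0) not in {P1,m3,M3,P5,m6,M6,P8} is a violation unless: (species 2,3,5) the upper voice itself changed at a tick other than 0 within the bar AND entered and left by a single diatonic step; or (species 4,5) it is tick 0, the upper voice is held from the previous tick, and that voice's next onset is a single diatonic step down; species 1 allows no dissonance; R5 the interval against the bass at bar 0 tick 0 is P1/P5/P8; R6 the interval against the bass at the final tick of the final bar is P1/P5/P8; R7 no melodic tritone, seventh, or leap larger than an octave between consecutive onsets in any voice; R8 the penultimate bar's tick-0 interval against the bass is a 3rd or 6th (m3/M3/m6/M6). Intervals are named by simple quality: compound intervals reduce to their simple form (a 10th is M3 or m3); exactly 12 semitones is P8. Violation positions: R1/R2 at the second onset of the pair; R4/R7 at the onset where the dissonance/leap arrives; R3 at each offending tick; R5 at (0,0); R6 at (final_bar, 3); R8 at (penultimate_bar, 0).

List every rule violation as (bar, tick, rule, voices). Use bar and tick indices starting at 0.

bar 0: v0=C3 v1=C4 downbeat P8
bar 1: v0=D3 v1=A3 downbeat P5
bar 2: v0=F3 v1=A3 downbeat M3
bar 3: v0=A3 v1=F4 downbeat m6
bar 4: v0=B3 v1=C4 downbeat m2
bar 5: v0=A3 v1=G4 downbeat m7
bar 6: v0=B3 v1=D4 downbeat m3
bar 7: v0=B2 v1=D4 downbeat m3
bar 8: v0=C3 v1=C4 downbeat P8
  -> R4 @ bar 4 tick 0 v(0, 1): B3/C4 m2 untreated
  -> R4 @ bar 5 tick 0 v(0, 1): A3/G4 m7 untreated
  -> R4 @ bar 5 tick 2 v(0, 1): A3/D4 P4 untreated
  -> R2 @ bar 8 tick 0 v(0, 1): B2/G3 m6 -> C3/C4 P8 similar

(4, 0, R4, (0, 1))
(5, 0, R4, (0, 1))
(5, 2, R4, (0, 1))
(8, 0, R2, (0, 1))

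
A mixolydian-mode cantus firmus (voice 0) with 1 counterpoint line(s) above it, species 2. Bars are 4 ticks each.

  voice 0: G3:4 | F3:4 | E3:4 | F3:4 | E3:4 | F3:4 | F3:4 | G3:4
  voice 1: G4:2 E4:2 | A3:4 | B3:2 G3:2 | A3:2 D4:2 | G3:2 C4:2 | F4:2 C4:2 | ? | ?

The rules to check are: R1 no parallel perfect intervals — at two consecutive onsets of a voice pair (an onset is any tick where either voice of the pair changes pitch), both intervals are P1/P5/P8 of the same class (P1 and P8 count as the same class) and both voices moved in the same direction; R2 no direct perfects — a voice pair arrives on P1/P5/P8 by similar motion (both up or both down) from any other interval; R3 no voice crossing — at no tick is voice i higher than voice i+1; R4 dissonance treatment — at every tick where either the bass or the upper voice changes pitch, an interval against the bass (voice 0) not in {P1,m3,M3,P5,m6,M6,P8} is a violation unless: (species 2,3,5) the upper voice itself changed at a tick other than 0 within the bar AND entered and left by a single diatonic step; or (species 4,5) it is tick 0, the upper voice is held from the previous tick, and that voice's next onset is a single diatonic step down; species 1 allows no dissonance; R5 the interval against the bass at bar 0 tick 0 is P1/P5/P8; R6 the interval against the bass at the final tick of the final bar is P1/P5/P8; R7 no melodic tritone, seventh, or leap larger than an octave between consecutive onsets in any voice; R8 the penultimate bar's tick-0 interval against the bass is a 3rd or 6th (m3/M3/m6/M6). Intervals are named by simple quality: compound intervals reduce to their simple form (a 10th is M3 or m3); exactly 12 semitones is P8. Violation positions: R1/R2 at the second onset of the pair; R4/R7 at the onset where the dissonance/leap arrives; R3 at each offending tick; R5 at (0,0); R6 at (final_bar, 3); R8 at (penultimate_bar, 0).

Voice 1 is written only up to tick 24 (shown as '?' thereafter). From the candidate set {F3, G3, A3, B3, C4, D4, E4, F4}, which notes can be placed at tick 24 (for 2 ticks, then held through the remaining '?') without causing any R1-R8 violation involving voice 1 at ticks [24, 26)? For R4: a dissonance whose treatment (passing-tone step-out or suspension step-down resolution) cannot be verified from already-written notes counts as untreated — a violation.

{A3, D4}

F3: violates R8
G3: violates R4,R8
A3: legal
B3: violates R4,R8
C4: violates R8
D4: legal
E4: violates R4,R8
F4: violates R8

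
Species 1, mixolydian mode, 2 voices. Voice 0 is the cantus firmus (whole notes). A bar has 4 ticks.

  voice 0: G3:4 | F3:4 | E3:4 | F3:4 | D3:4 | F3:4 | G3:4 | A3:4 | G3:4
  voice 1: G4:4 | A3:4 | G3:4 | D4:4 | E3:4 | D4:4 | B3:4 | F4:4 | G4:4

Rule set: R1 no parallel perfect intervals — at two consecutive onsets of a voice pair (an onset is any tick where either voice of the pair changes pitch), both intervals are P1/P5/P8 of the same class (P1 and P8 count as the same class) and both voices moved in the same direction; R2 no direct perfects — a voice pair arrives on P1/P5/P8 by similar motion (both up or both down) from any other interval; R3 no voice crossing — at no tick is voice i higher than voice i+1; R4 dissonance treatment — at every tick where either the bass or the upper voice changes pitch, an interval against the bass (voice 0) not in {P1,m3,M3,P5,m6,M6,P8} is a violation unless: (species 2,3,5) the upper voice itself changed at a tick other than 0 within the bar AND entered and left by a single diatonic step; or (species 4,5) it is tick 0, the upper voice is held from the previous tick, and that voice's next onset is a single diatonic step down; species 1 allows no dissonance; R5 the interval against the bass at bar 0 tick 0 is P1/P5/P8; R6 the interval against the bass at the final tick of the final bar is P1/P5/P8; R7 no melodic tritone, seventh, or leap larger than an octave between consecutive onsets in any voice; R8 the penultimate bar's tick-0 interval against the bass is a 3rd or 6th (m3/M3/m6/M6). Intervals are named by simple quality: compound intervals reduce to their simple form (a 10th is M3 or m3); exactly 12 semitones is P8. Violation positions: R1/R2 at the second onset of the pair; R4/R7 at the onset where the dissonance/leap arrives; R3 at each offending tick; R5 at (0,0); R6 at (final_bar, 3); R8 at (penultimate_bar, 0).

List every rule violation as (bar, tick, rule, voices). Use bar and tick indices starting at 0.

(1, 0, R7, (1,))
(4, 0, R4, (0, 1))
(4, 0, R7, (1,))
(5, 0, R7, (1,))
(7, 0, R7, (1,))

bar 0: v0=G3 v1=G4 downbeat P8
bar 1: v0=F3 v1=A3 downbeat M3
bar 2: v0=E3 v1=G3 downbeat m3
bar 3: v0=F3 v1=D4 downbeat M6
bar 4: v0=D3 v1=E3 downbeat M2
bar 5: v0=F3 v1=D4 downbeat M6
bar 6: v0=G3 v1=B3 downbeat M3
bar 7: v0=A3 v1=F4 downbeat m6
bar 8: v0=G3 v1=G4 downbeat P8
  -> R7 @ bar 1 tick 0 v(1,): G4->A3 leap 10st
  -> R4 @ bar 4 tick 0 v(0, 1): D3/E3 M2 untreated
  -> R7 @ bar 4 tick 0 v(1,): D4->E3 leap 10st
  -> R7 @ bar 5 tick 0 v(1,): E3->D4 leap 10st
  -> R7 @ bar 7 tick 0 v(1,): B3->F4 leap 6st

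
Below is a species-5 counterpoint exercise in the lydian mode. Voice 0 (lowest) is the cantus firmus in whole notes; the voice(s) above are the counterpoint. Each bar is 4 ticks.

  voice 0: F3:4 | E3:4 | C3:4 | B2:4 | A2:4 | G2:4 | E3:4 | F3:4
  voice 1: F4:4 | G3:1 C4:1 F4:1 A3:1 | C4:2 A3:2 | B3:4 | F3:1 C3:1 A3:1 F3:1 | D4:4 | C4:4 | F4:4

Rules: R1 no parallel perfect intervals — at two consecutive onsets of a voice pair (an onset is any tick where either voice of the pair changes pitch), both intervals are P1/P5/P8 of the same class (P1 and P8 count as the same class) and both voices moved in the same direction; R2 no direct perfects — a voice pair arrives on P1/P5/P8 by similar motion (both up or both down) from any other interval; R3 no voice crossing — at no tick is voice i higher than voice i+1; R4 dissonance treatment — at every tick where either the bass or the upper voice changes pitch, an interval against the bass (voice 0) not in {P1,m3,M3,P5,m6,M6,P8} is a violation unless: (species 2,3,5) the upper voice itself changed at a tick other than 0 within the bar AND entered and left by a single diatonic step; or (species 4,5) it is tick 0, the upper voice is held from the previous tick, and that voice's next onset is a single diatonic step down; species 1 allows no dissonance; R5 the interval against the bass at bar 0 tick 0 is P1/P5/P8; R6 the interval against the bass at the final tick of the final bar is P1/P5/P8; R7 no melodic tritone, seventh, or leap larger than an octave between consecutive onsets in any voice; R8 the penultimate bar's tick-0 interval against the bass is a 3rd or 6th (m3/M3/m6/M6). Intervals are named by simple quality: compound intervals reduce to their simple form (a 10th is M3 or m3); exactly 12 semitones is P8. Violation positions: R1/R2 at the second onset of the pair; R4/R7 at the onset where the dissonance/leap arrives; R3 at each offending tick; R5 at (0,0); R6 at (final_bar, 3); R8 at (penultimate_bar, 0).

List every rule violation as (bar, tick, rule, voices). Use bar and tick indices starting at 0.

bar 0: v0=F3 v1=F4 downbeat P8
bar 1: v0=E3 v1=G3 downbeat m3
bar 2: v0=C3 v1=C4 downbeat P8
bar 3: v0=B2 v1=B3 downbeat P8
bar 4: v0=A2 v1=F3 downbeat m6
bar 5: v0=G2 v1=D4 downbeat P5
bar 6: v0=E3 v1=C4 downbeat m6
bar 7: v0=F3 v1=F4 downbeat P8
  -> R7 @ bar 1 tick 0 v(1,): F4->G3 leap 10st
  -> R4 @ bar 1 tick 2 v(0, 1): E3/F4 m2 untreated
  -> R4 @ bar 1 tick 3 v(0, 1): E3/A3 P4 untreated
  -> R7 @ bar 4 tick 0 v(1,): B3->F3 leap 6st
  -> R2 @ bar 7 tick 0 v(0, 1): E3/C4 m6 -> F3/F4 P8 similar

(1, 0, R7, (1,))
(1, 2, R4, (0, 1))
(1, 3, R4, (0, 1))
(4, 0, R7, (1,))
(7, 0, R2, (0, 1))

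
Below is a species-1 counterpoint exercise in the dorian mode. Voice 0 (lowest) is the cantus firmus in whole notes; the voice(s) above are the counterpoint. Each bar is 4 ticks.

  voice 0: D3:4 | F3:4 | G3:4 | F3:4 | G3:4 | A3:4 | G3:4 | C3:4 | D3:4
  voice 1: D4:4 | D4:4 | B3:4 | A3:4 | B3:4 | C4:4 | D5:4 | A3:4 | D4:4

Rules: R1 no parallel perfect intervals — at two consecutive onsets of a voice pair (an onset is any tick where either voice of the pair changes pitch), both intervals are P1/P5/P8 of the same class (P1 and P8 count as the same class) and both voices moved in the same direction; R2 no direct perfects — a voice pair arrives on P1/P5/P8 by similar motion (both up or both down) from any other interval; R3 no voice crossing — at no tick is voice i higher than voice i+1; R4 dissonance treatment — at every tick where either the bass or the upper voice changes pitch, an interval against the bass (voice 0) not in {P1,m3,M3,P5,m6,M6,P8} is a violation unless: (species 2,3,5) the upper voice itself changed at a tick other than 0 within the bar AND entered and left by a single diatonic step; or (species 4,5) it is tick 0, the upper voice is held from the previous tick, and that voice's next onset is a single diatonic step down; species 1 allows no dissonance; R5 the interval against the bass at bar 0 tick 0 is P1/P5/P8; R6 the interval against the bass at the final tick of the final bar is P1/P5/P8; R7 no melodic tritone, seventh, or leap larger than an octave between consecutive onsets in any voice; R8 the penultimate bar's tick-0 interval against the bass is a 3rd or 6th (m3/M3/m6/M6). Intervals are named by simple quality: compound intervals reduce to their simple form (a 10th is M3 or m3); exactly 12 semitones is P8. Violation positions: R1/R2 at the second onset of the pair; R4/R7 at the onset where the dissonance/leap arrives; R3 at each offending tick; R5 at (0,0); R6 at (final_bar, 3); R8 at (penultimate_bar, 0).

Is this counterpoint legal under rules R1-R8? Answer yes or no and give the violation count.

No (3 violations)

bar 0: v0=D3 v1=D4 (P8)
bar 1: v0=F3 v1=D4 (M6)
bar 2: v0=G3 v1=B3 (M3)
bar 3: v0=F3 v1=A3 (M3)
bar 4: v0=G3 v1=B3 (M3)
bar 5: v0=A3 v1=C4 (m3)
bar 6: v0=G3 v1=D5 (P5)
bar 7: v0=C3 v1=A3 (M6)
bar 8: v0=D3 v1=D4 (P8)
  R7 @ bar6.0: C4->D5 leap 14st
  R7 @ bar7.0: D5->A3 leap 17st
  R2 @ bar8.0: C3/A3 M6 -> D3/D4 P8 similar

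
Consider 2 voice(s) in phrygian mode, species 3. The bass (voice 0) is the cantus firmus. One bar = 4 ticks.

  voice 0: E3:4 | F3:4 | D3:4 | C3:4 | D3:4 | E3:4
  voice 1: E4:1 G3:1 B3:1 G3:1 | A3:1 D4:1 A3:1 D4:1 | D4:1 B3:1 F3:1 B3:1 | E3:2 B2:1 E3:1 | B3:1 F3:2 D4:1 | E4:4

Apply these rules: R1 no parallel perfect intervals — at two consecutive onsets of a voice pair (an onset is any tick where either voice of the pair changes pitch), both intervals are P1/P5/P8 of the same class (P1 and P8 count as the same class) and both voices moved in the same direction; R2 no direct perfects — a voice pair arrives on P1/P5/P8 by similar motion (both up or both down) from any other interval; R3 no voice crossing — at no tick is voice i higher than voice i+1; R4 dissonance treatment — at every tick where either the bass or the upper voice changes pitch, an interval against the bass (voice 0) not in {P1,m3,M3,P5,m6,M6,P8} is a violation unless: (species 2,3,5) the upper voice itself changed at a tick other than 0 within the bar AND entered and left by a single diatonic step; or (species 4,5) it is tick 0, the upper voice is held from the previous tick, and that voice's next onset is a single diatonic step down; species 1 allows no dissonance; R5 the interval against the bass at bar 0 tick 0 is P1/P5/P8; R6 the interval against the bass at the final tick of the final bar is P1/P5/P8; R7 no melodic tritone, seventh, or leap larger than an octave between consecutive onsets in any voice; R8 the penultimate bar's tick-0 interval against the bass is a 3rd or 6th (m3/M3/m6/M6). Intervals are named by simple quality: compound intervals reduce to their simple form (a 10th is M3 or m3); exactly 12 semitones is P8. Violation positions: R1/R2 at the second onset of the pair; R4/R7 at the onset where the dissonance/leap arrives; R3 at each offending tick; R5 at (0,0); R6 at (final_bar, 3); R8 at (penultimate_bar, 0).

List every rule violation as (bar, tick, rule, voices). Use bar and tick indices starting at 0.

(2, 2, R7, (1,))
(2, 3, R7, (1,))
(3, 2, R3, (0, 1))
(3, 2, R4, (0, 1))
(4, 1, R7, (1,))
(5, 0, R1, (0, 1))

bar 0: v0=E3 v1=E4 downbeat P8
bar 1: v0=F3 v1=A3 downbeat M3
bar 2: v0=D3 v1=D4 downbeat P8
bar 3: v0=C3 v1=E3 downbeat M3
bar 4: v0=D3 v1=B3 downbeat M6
bar 5: v0=E3 v1=E4 downbeat P8
  -> R7 @ bar 2 tick 2 v(1,): B3->F3 leap 6st
  -> R7 @ bar 2 tick 3 v(1,): F3->B3 leap 6st
  -> R3 @ bar 3 tick 2 v(0, 1): C3 above B2
  -> R4 @ bar 3 tick 2 v(0, 1): C3/B2 m2 untreated
  -> R7 @ bar 4 tick 1 v(1,): B3->F3 leap 6st
  -> R1 @ bar 5 tick 0 v(0, 1): D3/D4 P8 -> E3/E4 P8 similar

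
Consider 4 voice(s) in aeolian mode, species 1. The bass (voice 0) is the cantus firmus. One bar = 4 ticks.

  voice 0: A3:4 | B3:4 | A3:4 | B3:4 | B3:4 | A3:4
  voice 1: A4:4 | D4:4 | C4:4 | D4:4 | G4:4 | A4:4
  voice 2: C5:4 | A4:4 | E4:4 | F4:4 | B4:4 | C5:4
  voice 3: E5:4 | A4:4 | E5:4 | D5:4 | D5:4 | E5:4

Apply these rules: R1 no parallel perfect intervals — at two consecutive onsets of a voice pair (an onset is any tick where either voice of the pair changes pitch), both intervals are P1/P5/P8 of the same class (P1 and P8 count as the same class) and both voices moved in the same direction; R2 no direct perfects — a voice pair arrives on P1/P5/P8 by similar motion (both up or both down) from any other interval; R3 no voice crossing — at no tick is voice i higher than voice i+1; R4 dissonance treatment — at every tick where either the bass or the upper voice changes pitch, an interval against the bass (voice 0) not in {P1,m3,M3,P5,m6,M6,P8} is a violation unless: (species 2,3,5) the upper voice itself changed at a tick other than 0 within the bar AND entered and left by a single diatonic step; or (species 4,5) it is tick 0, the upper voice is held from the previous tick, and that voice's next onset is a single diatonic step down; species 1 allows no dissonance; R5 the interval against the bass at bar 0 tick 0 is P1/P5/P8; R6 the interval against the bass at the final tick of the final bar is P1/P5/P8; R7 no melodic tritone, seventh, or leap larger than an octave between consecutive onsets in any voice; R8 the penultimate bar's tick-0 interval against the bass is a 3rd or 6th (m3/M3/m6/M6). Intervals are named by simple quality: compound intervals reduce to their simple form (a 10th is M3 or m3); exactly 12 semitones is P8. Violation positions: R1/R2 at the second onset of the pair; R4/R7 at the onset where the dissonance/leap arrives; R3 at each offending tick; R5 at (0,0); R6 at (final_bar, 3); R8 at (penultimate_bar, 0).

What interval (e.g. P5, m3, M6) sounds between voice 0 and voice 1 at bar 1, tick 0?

m3

voice 0=B3 voice 1=D4 -> m3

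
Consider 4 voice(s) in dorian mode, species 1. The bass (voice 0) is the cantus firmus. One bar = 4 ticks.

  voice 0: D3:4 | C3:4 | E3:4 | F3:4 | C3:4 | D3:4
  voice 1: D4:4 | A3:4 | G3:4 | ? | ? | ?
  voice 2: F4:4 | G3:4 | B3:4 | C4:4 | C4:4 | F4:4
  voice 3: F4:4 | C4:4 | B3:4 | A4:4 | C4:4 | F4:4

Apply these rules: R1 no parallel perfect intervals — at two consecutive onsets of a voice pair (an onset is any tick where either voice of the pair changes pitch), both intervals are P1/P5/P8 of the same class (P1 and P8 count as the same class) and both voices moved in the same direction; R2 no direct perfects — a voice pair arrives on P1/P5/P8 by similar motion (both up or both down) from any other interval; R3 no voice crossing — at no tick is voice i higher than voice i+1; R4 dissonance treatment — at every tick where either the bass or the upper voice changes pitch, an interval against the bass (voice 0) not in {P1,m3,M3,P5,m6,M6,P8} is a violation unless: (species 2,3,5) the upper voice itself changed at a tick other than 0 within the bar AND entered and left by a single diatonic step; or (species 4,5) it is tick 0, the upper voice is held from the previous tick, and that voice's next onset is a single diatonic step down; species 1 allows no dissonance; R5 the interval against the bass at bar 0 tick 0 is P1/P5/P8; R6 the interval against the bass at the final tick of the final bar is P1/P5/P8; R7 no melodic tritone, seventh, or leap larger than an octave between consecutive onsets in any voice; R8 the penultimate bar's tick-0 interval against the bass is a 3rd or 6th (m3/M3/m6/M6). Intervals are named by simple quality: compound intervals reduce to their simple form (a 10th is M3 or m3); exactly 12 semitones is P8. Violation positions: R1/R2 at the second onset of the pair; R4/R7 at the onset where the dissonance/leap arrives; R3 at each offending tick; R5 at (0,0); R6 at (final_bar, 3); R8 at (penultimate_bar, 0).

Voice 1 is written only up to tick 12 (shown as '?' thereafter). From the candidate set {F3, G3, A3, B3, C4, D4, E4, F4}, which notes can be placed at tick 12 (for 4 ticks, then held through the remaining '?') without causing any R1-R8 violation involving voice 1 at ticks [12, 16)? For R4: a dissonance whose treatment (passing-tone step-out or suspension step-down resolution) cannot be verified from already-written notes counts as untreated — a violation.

F3: legal
G3: violates R4
A3: violates R2
B3: violates R4
C4: violates R2
D4: violates R2,R3
E4: violates R3,R4
F4: violates R2,R3,R7

{F3}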